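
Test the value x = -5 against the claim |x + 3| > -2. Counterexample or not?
Substitute x = -5 into the relation:
x = -5: LHS = |(-5) + 3| = |-2| = 2; 2 > -2 — holds

The relation holds at x = -5, so it is not a counterexample.

Answer: No, x = -5 is not a counterexample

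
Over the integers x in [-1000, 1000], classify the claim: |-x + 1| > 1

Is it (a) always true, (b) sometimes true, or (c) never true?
Holds at x = -1: LHS = |-(-1) + 1| = |2| = 2; 2 > 1 — holds
Fails at x = 0: LHS = |-0 + 1| = |1| = 1; 1 > 1 — FAILS
It is satisfied by some integers in the range but not all.

Answer: Sometimes true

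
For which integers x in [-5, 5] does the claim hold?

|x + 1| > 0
Holds for: {-5, -4, -3, -2, 0, 1, 2, 3, 4, 5}
Fails for: {-1}

Answer: {-5, -4, -3, -2, 0, 1, 2, 3, 4, 5}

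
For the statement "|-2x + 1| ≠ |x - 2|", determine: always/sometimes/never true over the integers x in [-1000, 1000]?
Holds at x = 0: LHS = |-2·0 + 1| = |1| = 1, RHS = |0 - 2| = |-2| = 2; 1 ≠ 2 — holds
Fails at x = 1: LHS = |-2·1 + 1| = |-1| = 1, RHS = |1 - 2| = |-1| = 1; 1 ≠ 1 — FAILS
It is satisfied by some integers in the range but not all.

Answer: Sometimes true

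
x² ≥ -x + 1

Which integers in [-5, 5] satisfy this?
Holds for: {-5, -4, -3, -2, 1, 2, 3, 4, 5}
Fails for: {-1, 0}

Answer: {-5, -4, -3, -2, 1, 2, 3, 4, 5}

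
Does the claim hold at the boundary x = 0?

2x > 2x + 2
x = 0: LHS = 2·0 = 0, RHS = 2·0 + 2 = 2; 0 > 2 — FAILS

The relation fails at x = 0, so x = 0 is a counterexample.

Answer: No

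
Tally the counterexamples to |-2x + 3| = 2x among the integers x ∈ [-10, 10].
Counterexamples in [-10, 10]: {-10, -9, -8, -7, -6, -5, -4, -3, -2, -1, 0, 1, 2, 3, 4, 5, 6, 7, 8, 9, 10}.

Counting them gives 21 values.

Answer: 21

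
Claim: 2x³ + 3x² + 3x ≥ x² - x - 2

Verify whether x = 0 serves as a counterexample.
Substitute x = 0 into the relation:
x = 0: LHS = 2·0³ + 3·0² + 3·0 = 0, RHS = 0² - 0 - 2 = -2; 0 ≥ -2 — holds

The claim holds here, so x = 0 is not a counterexample. (A counterexample exists elsewhere, e.g. x = -1.)

Answer: No, x = 0 is not a counterexample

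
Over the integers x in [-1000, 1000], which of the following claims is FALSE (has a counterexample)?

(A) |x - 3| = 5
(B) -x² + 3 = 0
(A) x = 0: LHS = |0 - 3| = |-3| = 3; 3 = 5 — FAILS
(B) x = 0: LHS = -0² + 3 = 3; 3 = 0 — FAILS

Answer: Both A and B are false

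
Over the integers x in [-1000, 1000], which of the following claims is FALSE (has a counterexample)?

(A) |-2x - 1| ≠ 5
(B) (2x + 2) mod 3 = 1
(A) x = 2: LHS = |-2·2 - 1| = |-5| = 5; 5 ≠ 5 — FAILS
(B) x = 0: LHS = (2·0 + 2) mod 3 = 2 mod 3 = 2; 2 = 1 — FAILS

Answer: Both A and B are false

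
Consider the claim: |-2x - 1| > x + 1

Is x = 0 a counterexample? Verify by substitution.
Substitute x = 0 into the relation:
x = 0: LHS = |-2·0 - 1| = |-1| = 1, RHS = 0 + 1 = 1; 1 > 1 — FAILS

Since the claim fails at x = 0, this value is a counterexample.

Answer: Yes, x = 0 is a counterexample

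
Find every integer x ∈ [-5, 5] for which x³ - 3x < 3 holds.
Holds for: {-5, -4, -3, -2, -1, 0, 1, 2}
Fails for: {3, 4, 5}

Answer: {-5, -4, -3, -2, -1, 0, 1, 2}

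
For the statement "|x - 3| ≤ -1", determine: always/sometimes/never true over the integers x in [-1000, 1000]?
An absolute value is never negative, so the left side is ≥ 0 for every x, while the right side is -1. Tightest case in [-1000, 1000] is x = 3:
x = 3: LHS = |3 - 3| = |0| = 0; 0 ≤ -1 — FAILS
Hence LHS − RHS is never zero or negative, i.e. LHS > RHS throughout, so the claimed relation (≤) fails for every integer in [-1000, 1000].

No integer in the range satisfies it.

Answer: Never true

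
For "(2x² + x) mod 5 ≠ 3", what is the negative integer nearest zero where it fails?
Testing negative integers from -1 downward:
x = -1: LHS = (2·(-1)² + (-1)) mod 5 = 1 mod 5 = 1; 1 ≠ 3 — holds
x = -2: LHS = (2·(-2)² + (-2)) mod 5 = 6 mod 5 = 1; 1 ≠ 3 — holds
x = -3: LHS = (2·(-3)² + (-3)) mod 5 = 15 mod 5 = 0; 0 ≠ 3 — holds
x = -4: LHS = (2·(-4)² + (-4)) mod 5 = 28 mod 5 = 3; 3 ≠ 3 — FAILS  ← closest negative counterexample to 0

Answer: x = -4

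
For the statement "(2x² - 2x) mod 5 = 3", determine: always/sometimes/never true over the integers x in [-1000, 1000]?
For a polynomial with integer coefficients, its value mod 5 depends only on x mod 5, so it suffices to check one representative of each residue class, x = 0, 1, 2, 3, 4:
x = 0: LHS = (2·0² - 2·0) mod 5 = 0 mod 5 = 0; 0 = 3 — FAILS
x = 1: LHS = (2·1² - 2·1) mod 5 = 0 mod 5 = 0; 0 = 3 — FAILS
x = 2: LHS = (2·2² - 2·2) mod 5 = 4 mod 5 = 4; 4 = 3 — FAILS
x = 3: LHS = (2·3² - 2·3) mod 5 = 12 mod 5 = 2; 2 = 3 — FAILS
x = 4: LHS = (2·4² - 2·4) mod 5 = 24 mod 5 = 4; 4 = 3 — FAILS
The relation fails in every residue class, so the claimed relation (=) fails for every integer in [-1000, 1000].

No integer in the range satisfies it.

Answer: Never true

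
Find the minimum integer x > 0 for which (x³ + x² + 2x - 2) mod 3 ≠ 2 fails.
Testing positive integers:
x = 1: LHS = (1³ + 1² + 2·1 - 2) mod 3 = 2 mod 3 = 2; 2 ≠ 2 — FAILS  ← smallest positive counterexample

Answer: x = 1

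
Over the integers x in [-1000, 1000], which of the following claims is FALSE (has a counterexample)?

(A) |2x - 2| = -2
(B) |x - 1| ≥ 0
(A) x = 0: LHS = |2·0 - 2| = |-2| = 2; 2 = -2 — FAILS

(B) An absolute value is never negative, so the left side is ≥ 0 for every x, while the right side is 0. Tightest case in [-1000, 1000] is x = 1:
x = 1: LHS = |1 - 1| = |0| = 0; 0 ≥ 0 — holds
Hence LHS − RHS is never negative, i.e. LHS ≥ RHS throughout, so the relation holds for every integer in [-1000, 1000].

Only (A) has a counterexample.

Answer: A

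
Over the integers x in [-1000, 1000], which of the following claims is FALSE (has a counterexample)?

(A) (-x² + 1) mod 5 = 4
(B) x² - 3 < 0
(A) x = 0: LHS = (-0² + 1) mod 5 = 1 mod 5 = 1; 1 = 4 — FAILS
(B) x = 2: LHS = 2² - 3 = 1; 1 < 0 — FAILS

Answer: Both A and B are false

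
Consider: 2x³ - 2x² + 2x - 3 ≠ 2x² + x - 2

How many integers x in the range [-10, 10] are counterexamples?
Track d = LHS − RHS over the integers in [-10, 10]. Equality would need d = 0, but d changes sign only between consecutive integers, jumping over 0:
x = 1: LHS = 2·1³ - 2·1² + 2·1 - 3 = -1, RHS = 2·1² + 1 - 2 = 1; -1 ≠ 1 — holds  (d = -2)
x = 2: LHS = 2·2³ - 2·2² + 2·2 - 3 = 9, RHS = 2·2² + 2 - 2 = 8; 9 ≠ 8 — holds  (d = 1)
Away from these crossings d keeps a constant sign, and checking every integer in [-10, 10] confirms d ≠ 0 throughout. Hence the two sides are never equal, so the relation holds for every integer in [-10, 10].

No counterexample appears in that range.

Answer: 0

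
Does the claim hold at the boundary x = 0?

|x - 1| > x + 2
x = 0: LHS = |0 - 1| = |-1| = 1, RHS = 0 + 2 = 2; 1 > 2 — FAILS

The relation fails at x = 0, so x = 0 is a counterexample.

Answer: No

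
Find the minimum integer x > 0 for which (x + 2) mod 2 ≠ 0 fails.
Testing positive integers:
x = 1: LHS = (1 + 2) mod 2 = 3 mod 2 = 1; 1 ≠ 0 — holds
x = 2: LHS = (2 + 2) mod 2 = 4 mod 2 = 0; 0 ≠ 0 — FAILS  ← smallest positive counterexample

Answer: x = 2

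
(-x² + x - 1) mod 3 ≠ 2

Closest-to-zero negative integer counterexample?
Testing negative integers from -1 downward:
x = -1: LHS = (-(-1)² + (-1) - 1) mod 3 = (-3) mod 3 = 0; 0 ≠ 2 — holds
x = -2: LHS = (-(-2)² + (-2) - 1) mod 3 = (-7) mod 3 = 2; 2 ≠ 2 — FAILS  ← closest negative counterexample to 0

Answer: x = -2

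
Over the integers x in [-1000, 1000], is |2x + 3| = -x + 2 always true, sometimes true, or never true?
Holds at x = -5: LHS = |2·(-5) + 3| = |-7| = 7, RHS = -(-5) + 2 = 7; 7 = 7 — holds
Fails at x = 0: LHS = |2·0 + 3| = |3| = 3, RHS = -0 + 2 = 2; 3 = 2 — FAILS
It is satisfied by some integers in the range but not all.

Answer: Sometimes true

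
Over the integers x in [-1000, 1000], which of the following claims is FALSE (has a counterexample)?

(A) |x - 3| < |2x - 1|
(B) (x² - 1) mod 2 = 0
(A) x = 0: LHS = |0 - 3| = |-3| = 3, RHS = |2·0 - 1| = |-1| = 1; 3 < 1 — FAILS
(B) x = 0: LHS = (0² - 1) mod 2 = (-1) mod 2 = 1; 1 = 0 — FAILS

Answer: Both A and B are false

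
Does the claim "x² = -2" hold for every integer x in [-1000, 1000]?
The claim fails at x = 0:
x = 0: LHS = 0² = 0; 0 = -2 — FAILS

Because a single integer refutes it, the statement is false.

Answer: False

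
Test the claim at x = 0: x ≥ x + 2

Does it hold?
x = 0: RHS = 0 + 2 = 2; 0 ≥ 2 — FAILS

The relation fails at x = 0, so x = 0 is a counterexample.

Answer: No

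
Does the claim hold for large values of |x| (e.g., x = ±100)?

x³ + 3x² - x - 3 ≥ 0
x = 100: LHS = 100³ + 3·100² - 100 - 3 = 1029897; 1029897 ≥ 0 — holds
x = -100: LHS = (-100)³ + 3·(-100)² - (-100) - 3 = -969903; -969903 ≥ 0 — FAILS

Answer: Partially: holds for x = 100, fails for x = -100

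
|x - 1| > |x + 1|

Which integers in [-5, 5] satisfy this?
Holds for: {-5, -4, -3, -2, -1}
Fails for: {0, 1, 2, 3, 4, 5}

Answer: {-5, -4, -3, -2, -1}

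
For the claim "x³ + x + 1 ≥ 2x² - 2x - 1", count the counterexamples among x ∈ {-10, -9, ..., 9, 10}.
Counterexamples in [-10, 10]: {-10, -9, -8, -7, -6, -5, -4, -3, -2, -1}.

Counting them gives 10 values.

Answer: 10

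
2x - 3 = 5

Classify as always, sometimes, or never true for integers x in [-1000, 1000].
Holds at x = 4: LHS = 2·4 - 3 = 5; 5 = 5 — holds
Fails at x = 0: LHS = 2·0 - 3 = -3; -3 = 5 — FAILS
It is satisfied by some integers in the range but not all.

Answer: Sometimes true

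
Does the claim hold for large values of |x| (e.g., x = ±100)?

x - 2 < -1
x = 100: LHS = 100 - 2 = 98; 98 < -1 — FAILS
x = -100: LHS = (-100) - 2 = -102; -102 < -1 — holds

Answer: Partially: fails for x = 100, holds for x = -100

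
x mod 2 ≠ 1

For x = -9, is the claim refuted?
Substitute x = -9 into the relation:
x = -9: LHS = (-9) mod 2 = 1; 1 ≠ 1 — FAILS

Since the claim fails at x = -9, this value is a counterexample.

Answer: Yes, x = -9 is a counterexample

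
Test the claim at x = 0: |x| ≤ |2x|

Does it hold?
x = 0: LHS = |0| = 0, RHS = |2·0| = |0| = 0; 0 ≤ 0 — holds

The relation is satisfied at x = 0.

Answer: Yes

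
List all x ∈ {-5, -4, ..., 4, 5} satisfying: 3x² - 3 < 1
Holds for: {-1, 0, 1}
Fails for: {-5, -4, -3, -2, 2, 3, 4, 5}

Answer: {-1, 0, 1}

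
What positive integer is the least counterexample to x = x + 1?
Testing positive integers:
x = 1: RHS = 1 + 1 = 2; 1 = 2 — FAILS  ← smallest positive counterexample

Answer: x = 1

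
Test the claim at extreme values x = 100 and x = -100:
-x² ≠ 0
x = 100: LHS = -100² = -10000; -10000 ≠ 0 — holds
x = -100: LHS = -(-100)² = -10000; -10000 ≠ 0 — holds

Answer: Yes, holds for both x = 100 and x = -100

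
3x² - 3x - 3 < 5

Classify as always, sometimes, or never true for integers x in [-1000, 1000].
Holds at x = 0: LHS = 3·0² - 3·0 - 3 = -3; -3 < 5 — holds
Fails at x = -2: LHS = 3·(-2)² - 3·(-2) - 3 = 15; 15 < 5 — FAILS
It is satisfied by some integers in the range but not all.

Answer: Sometimes true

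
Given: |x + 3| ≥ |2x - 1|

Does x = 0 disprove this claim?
Substitute x = 0 into the relation:
x = 0: LHS = |0 + 3| = |3| = 3, RHS = |2·0 - 1| = |-1| = 1; 3 ≥ 1 — holds

The claim holds here, so x = 0 is not a counterexample. (A counterexample exists elsewhere, e.g. x = -1.)

Answer: No, x = 0 is not a counterexample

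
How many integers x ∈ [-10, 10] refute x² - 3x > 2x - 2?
Counterexamples in [-10, 10]: {1, 2, 3, 4}.

Counting them gives 4 values.

Answer: 4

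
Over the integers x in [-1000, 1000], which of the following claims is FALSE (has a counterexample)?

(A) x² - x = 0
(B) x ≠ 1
(A) x = -1: LHS = (-1)² - (-1) = 2; 2 = 0 — FAILS
(B) x = 1: 1 ≠ 1 — FAILS

Answer: Both A and B are false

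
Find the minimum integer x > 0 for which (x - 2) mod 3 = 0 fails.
Testing positive integers:
x = 1: LHS = (1 - 2) mod 3 = (-1) mod 3 = 2; 2 = 0 — FAILS  ← smallest positive counterexample

Answer: x = 1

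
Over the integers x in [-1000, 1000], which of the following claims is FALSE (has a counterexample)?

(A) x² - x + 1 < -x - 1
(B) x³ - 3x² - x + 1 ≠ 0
(A) x = 0: LHS = 0² - 0 + 1 = 1, RHS = -0 - 1 = -1; 1 < -1 — FAILS

(B) Track d = LHS − RHS over the integers in [-1000, 1000]. Equality would need d = 0, but d changes sign only between consecutive integers, jumping over 0:
x = -1: LHS = (-1)³ - 3·(-1)² - (-1) + 1 = -2; -2 ≠ 0 — holds  (d = -2)
x = 0: LHS = 0³ - 3·0² - 0 + 1 = 1; 1 ≠ 0 — holds  (d = 1)
x = 0: LHS = 0³ - 3·0² - 0 + 1 = 1; 1 ≠ 0 — holds  (d = 1)
x = 1: LHS = 1³ - 3·1² - 1 + 1 = -2; -2 ≠ 0 — holds  (d = -2)
x = 3: LHS = 3³ - 3·3² - 3 + 1 = -2; -2 ≠ 0 — holds  (d = -2)
x = 4: LHS = 4³ - 3·4² - 4 + 1 = 13; 13 ≠ 0 — holds  (d = 13)
Away from these crossings d keeps a constant sign, and checking every integer in [-1000, 1000] confirms d ≠ 0 throughout. Hence the two sides are never equal, so the relation holds for every integer in [-1000, 1000].

Only (A) has a counterexample.

Answer: A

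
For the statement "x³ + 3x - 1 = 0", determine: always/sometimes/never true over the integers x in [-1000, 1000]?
Track d = LHS − RHS over the integers in [-1000, 1000]. Equality would need d = 0, but d changes sign only between consecutive integers, jumping over 0:
x = 0: LHS = 0³ + 3·0 - 1 = -1; -1 = 0 — FAILS  (d = -1)
x = 1: LHS = 1³ + 3·1 - 1 = 3; 3 = 0 — FAILS  (d = 3)
Away from these crossings d keeps a constant sign, and checking every integer in [-1000, 1000] confirms d ≠ 0 throughout. Hence the two sides are never equal, so the claimed relation (=) fails for every integer in [-1000, 1000].

No integer in the range satisfies it.

Answer: Never true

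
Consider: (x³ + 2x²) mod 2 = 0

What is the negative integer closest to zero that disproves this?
Testing negative integers from -1 downward:
x = -1: LHS = ((-1)³ + 2·(-1)²) mod 2 = 1 mod 2 = 1; 1 = 0 — FAILS  ← closest negative counterexample to 0

Answer: x = -1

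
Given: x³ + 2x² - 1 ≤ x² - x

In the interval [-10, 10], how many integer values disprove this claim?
Counterexamples in [-10, 10]: {1, 2, 3, 4, 5, 6, 7, 8, 9, 10}.

Counting them gives 10 values.

Answer: 10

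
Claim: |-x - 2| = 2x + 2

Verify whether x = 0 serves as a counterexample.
Substitute x = 0 into the relation:
x = 0: LHS = |-0 - 2| = |-2| = 2, RHS = 2·0 + 2 = 2; 2 = 2 — holds

The claim holds here, so x = 0 is not a counterexample. (A counterexample exists elsewhere, e.g. x = 1.)

Answer: No, x = 0 is not a counterexample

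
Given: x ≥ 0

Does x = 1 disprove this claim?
Substitute x = 1 into the relation:
x = 1: 1 ≥ 0 — holds

The claim holds here, so x = 1 is not a counterexample. (A counterexample exists elsewhere, e.g. x = -1.)

Answer: No, x = 1 is not a counterexample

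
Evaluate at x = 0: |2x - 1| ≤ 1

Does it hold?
x = 0: LHS = |2·0 - 1| = |-1| = 1; 1 ≤ 1 — holds

The relation is satisfied at x = 0.

Answer: Yes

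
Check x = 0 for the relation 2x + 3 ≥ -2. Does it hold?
x = 0: LHS = 2·0 + 3 = 3; 3 ≥ -2 — holds

The relation is satisfied at x = 0.

Answer: Yes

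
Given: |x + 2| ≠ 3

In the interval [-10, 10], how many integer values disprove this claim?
Counterexamples in [-10, 10]: {-5, 1}.

Counting them gives 2 values.

Answer: 2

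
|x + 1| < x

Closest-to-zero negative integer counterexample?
Testing negative integers from -1 downward:
x = -1: LHS = |(-1) + 1| = |0| = 0; 0 < -1 — FAILS  ← closest negative counterexample to 0

Answer: x = -1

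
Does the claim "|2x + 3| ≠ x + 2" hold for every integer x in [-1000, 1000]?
The claim fails at x = -1:
x = -1: LHS = |2·(-1) + 3| = |1| = 1, RHS = (-1) + 2 = 1; 1 ≠ 1 — FAILS

Because a single integer refutes it, the statement is false.

Answer: False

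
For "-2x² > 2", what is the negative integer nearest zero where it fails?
Testing negative integers from -1 downward:
x = -1: LHS = -2·(-1)² = -2; -2 > 2 — FAILS  ← closest negative counterexample to 0

Answer: x = -1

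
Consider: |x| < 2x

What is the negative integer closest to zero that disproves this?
Testing negative integers from -1 downward:
x = -1: LHS = |-1| = 1, RHS = 2·(-1) = -2; 1 < -2 — FAILS  ← closest negative counterexample to 0

Answer: x = -1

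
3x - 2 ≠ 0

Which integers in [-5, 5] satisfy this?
Track d = LHS − RHS over the integers in [-5, 5]. Equality would need d = 0, but d changes sign only between consecutive integers, jumping over 0:
x = 0: LHS = 3·0 - 2 = -2; -2 ≠ 0 — holds  (d = -2)
x = 1: LHS = 3·1 - 2 = 1; 1 ≠ 0 — holds  (d = 1)
Away from these crossings d keeps a constant sign, and checking every integer in [-5, 5] confirms d ≠ 0 throughout. Hence the two sides are never equal, so the relation holds for every integer in [-5, 5].

Answer: All integers in [-5, 5]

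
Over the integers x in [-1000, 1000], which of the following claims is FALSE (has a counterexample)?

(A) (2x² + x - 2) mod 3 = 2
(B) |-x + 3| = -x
(A) x = 0: LHS = (2·0² + 0 - 2) mod 3 = (-2) mod 3 = 1; 1 = 2 — FAILS
(B) x = 0: LHS = |-0 + 3| = |3| = 3, RHS = -0 = 0; 3 = 0 — FAILS

Answer: Both A and B are false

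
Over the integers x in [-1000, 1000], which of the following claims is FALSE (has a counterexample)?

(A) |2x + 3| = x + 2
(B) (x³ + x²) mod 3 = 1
(A) x = 0: LHS = |2·0 + 3| = |3| = 3, RHS = 0 + 2 = 2; 3 = 2 — FAILS
(B) x = 0: LHS = (0³ + 0²) mod 3 = 0 mod 3 = 0; 0 = 1 — FAILS

Answer: Both A and B are false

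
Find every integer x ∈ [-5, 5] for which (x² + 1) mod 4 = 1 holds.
Holds for: {-4, -2, 0, 2, 4}
Fails for: {-5, -3, -1, 1, 3, 5}

Answer: {-4, -2, 0, 2, 4}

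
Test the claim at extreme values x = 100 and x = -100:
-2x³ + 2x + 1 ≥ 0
x = 100: LHS = -2·100³ + 2·100 + 1 = -1999799; -1999799 ≥ 0 — FAILS
x = -100: LHS = -2·(-100)³ + 2·(-100) + 1 = 1999801; 1999801 ≥ 0 — holds

Answer: Partially: fails for x = 100, holds for x = -100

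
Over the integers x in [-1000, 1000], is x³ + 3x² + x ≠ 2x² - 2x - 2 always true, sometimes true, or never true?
Track d = LHS − RHS over the integers in [-1000, 1000]. Equality would need d = 0, but d changes sign only between consecutive integers, jumping over 0:
x = -1: LHS = (-1)³ + 3·(-1)² + (-1) = 1, RHS = 2·(-1)² - 2·(-1) - 2 = 2; 1 ≠ 2 — holds  (d = -1)
x = 0: LHS = 0³ + 3·0² + 0 = 0, RHS = 2·0² - 2·0 - 2 = -2; 0 ≠ -2 — holds  (d = 2)
Away from these crossings d keeps a constant sign, and checking every integer in [-1000, 1000] confirms d ≠ 0 throughout. Hence the two sides are never equal, so the relation holds for every integer in [-1000, 1000].

No counterexample exists.

Answer: Always true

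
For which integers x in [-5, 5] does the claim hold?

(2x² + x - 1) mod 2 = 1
Holds for: {-4, -2, 0, 2, 4}
Fails for: {-5, -3, -1, 1, 3, 5}

Answer: {-4, -2, 0, 2, 4}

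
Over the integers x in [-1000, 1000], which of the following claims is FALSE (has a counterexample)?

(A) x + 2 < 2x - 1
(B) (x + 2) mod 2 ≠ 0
(A) x = 0: LHS = 0 + 2 = 2, RHS = 2·0 - 1 = -1; 2 < -1 — FAILS
(B) x = 0: LHS = (0 + 2) mod 2 = 2 mod 2 = 0; 0 ≠ 0 — FAILS

Answer: Both A and B are false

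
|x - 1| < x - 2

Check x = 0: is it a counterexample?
Substitute x = 0 into the relation:
x = 0: LHS = |0 - 1| = |-1| = 1, RHS = 0 - 2 = -2; 1 < -2 — FAILS

Since the claim fails at x = 0, this value is a counterexample.

Answer: Yes, x = 0 is a counterexample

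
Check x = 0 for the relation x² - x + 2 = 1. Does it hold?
x = 0: LHS = 0² - 0 + 2 = 2; 2 = 1 — FAILS

The relation fails at x = 0, so x = 0 is a counterexample.

Answer: No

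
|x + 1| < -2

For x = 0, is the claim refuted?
Substitute x = 0 into the relation:
x = 0: LHS = |0 + 1| = |1| = 1; 1 < -2 — FAILS

Since the claim fails at x = 0, this value is a counterexample.

Answer: Yes, x = 0 is a counterexample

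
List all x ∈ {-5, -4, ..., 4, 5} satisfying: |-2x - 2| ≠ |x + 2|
Holds for: {-5, -4, -3, -2, -1, 1, 2, 3, 4, 5}
Fails for: {0}

Answer: {-5, -4, -3, -2, -1, 1, 2, 3, 4, 5}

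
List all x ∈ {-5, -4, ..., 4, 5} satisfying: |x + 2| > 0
Holds for: {-5, -4, -3, -1, 0, 1, 2, 3, 4, 5}
Fails for: {-2}

Answer: {-5, -4, -3, -1, 0, 1, 2, 3, 4, 5}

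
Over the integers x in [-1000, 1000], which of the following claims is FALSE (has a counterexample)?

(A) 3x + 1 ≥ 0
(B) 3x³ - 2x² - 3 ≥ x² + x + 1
(A) x = -1: LHS = 3·(-1) + 1 = -2; -2 ≥ 0 — FAILS
(B) x = 0: LHS = 3·0³ - 2·0² - 3 = -3, RHS = 0² + 0 + 1 = 1; -3 ≥ 1 — FAILS

Answer: Both A and B are false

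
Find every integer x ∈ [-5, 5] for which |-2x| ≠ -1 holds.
An absolute value is never negative, so the left side is ≥ 0 for every x, while the right side is -1. Tightest case in [-5, 5] is x = 0:
x = 0: LHS = |-2·0| = |0| = 0; 0 ≠ -1 — holds
Hence LHS − RHS is never 0, i.e. the two sides are never equal, so the relation holds for every integer in [-5, 5].

Answer: All integers in [-5, 5]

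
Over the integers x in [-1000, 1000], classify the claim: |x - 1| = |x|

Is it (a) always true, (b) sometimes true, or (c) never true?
Track d = LHS − RHS over the integers in [-1000, 1000]. Equality would need d = 0, but d changes sign only between consecutive integers, jumping over 0:
x = 0: LHS = |0 - 1| = |-1| = 1, RHS = |0| = 0; 1 = 0 — FAILS  (d = 1)
x = 1: LHS = |1 - 1| = |0| = 0, RHS = |1| = 1; 0 = 1 — FAILS  (d = -1)
Away from these crossings d keeps a constant sign, and checking every integer in [-1000, 1000] confirms d ≠ 0 throughout. Hence the two sides are never equal, so the claimed relation (=) fails for every integer in [-1000, 1000].

No integer in the range satisfies it.

Answer: Never true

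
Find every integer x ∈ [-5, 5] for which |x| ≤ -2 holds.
An absolute value is never negative, so the left side is ≥ 0 for every x, while the right side is -2. Tightest case in [-5, 5] is x = 0:
x = 0: LHS = |0| = 0; 0 ≤ -2 — FAILS
Hence LHS − RHS is never zero or negative, i.e. LHS > RHS throughout, so the claimed relation (≤) fails for every integer in [-5, 5].

Answer: None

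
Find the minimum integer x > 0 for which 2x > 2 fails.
Testing positive integers:
x = 1: LHS = 2·1 = 2; 2 > 2 — FAILS  ← smallest positive counterexample

Answer: x = 1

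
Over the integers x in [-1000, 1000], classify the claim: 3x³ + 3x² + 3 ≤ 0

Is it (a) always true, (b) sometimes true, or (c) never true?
Holds at x = -2: LHS = 3·(-2)³ + 3·(-2)² + 3 = -9; -9 ≤ 0 — holds
Fails at x = 0: LHS = 3·0³ + 3·0² + 3 = 3; 3 ≤ 0 — FAILS
It is satisfied by some integers in the range but not all.

Answer: Sometimes true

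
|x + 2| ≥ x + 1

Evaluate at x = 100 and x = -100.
x = 100: LHS = |100 + 2| = |102| = 102, RHS = 100 + 1 = 101; 102 ≥ 101 — holds
x = -100: LHS = |(-100) + 2| = |-98| = 98, RHS = (-100) + 1 = -99; 98 ≥ -99 — holds

Answer: Yes, holds for both x = 100 and x = -100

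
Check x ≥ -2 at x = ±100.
x = 100: 100 ≥ -2 — holds
x = -100: -100 ≥ -2 — FAILS

Answer: Partially: holds for x = 100, fails for x = -100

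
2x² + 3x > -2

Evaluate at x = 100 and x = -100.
x = 100: LHS = 2·100² + 3·100 = 20300; 20300 > -2 — holds
x = -100: LHS = 2·(-100)² + 3·(-100) = 19700; 19700 > -2 — holds

Answer: Yes, holds for both x = 100 and x = -100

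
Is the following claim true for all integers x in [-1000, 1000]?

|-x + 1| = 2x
The claim fails at x = 0:
x = 0: LHS = |-0 + 1| = |1| = 1, RHS = 2·0 = 0; 1 = 0 — FAILS

Because a single integer refutes it, the statement is false.

Answer: False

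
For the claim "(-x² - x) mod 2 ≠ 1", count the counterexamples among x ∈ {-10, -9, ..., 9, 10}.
For a polynomial with integer coefficients, its value mod 2 depends only on x mod 2, so it suffices to check one representative of each residue class, x = 0, 1:
x = 0: LHS = (-0² - 0) mod 2 = 0 mod 2 = 0; 0 ≠ 1 — holds
x = 1: LHS = (-1² - 1) mod 2 = (-2) mod 2 = 0; 0 ≠ 1 — holds
The relation holds in every residue class, so the relation holds for every integer in [-10, 10].

No counterexample appears in that range.

Answer: 0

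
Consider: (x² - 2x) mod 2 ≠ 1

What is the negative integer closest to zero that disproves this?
Testing negative integers from -1 downward:
x = -1: LHS = ((-1)² - 2·(-1)) mod 2 = 3 mod 2 = 1; 1 ≠ 1 — FAILS  ← closest negative counterexample to 0

Answer: x = -1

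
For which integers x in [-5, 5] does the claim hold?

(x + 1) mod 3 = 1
Holds for: {-3, 0, 3}
Fails for: {-5, -4, -2, -1, 1, 2, 4, 5}

Answer: {-3, 0, 3}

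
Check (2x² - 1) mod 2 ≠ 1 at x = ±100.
x = 100: LHS = (2·100² - 1) mod 2 = 19999 mod 2 = 1; 1 ≠ 1 — FAILS
x = -100: LHS = (2·(-100)² - 1) mod 2 = 19999 mod 2 = 1; 1 ≠ 1 — FAILS

Answer: No, fails for both x = 100 and x = -100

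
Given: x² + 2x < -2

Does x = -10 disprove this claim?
Substitute x = -10 into the relation:
x = -10: LHS = (-10)² + 2·(-10) = 80; 80 < -2 — FAILS

Since the claim fails at x = -10, this value is a counterexample.

Answer: Yes, x = -10 is a counterexample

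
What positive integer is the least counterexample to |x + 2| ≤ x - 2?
Testing positive integers:
x = 1: LHS = |1 + 2| = |3| = 3, RHS = 1 - 2 = -1; 3 ≤ -1 — FAILS  ← smallest positive counterexample

Answer: x = 1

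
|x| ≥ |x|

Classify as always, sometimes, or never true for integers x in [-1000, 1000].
Over all integers in [-1000, 1000], LHS − RHS is smallest at x = 0, where it equals 0:
x = 0: LHS = |0| = 0, RHS = |0| = 0; 0 ≥ 0 — holds
At the ends of the range:
x = -1000: LHS = |-1000| = 1000, RHS = |-1000| = 1000; 1000 ≥ 1000 — holds
x = 1000: LHS = |1000| = 1000, RHS = |1000| = 1000; 1000 ≥ 1000 — holds
Hence LHS − RHS is never negative, i.e. LHS ≥ RHS throughout, so the relation holds for every integer in [-1000, 1000].

No counterexample exists.

Answer: Always true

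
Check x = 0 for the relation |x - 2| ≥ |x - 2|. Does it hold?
x = 0: LHS = |0 - 2| = |-2| = 2, RHS = |0 - 2| = |-2| = 2; 2 ≥ 2 — holds

The relation is satisfied at x = 0.

Answer: Yes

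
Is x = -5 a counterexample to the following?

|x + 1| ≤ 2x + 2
Substitute x = -5 into the relation:
x = -5: LHS = |(-5) + 1| = |-4| = 4, RHS = 2·(-5) + 2 = -8; 4 ≤ -8 — FAILS

Since the claim fails at x = -5, this value is a counterexample.

Answer: Yes, x = -5 is a counterexample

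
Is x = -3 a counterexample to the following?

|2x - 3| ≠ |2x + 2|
Substitute x = -3 into the relation:
x = -3: LHS = |2·(-3) - 3| = |-9| = 9, RHS = |2·(-3) + 2| = |-4| = 4; 9 ≠ 4 — holds

The relation holds at x = -3, so it is not a counterexample.

Answer: No, x = -3 is not a counterexample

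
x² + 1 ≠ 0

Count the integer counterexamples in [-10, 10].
Over all integers in [-10, 10], LHS − RHS is always positive; it is smallest at x = 0, where it equals 1:
x = 0: LHS = 0² + 1 = 1; 1 ≠ 0 — holds
At the ends of the range:
x = -10: LHS = (-10)² + 1 = 101; 101 ≠ 0 — holds
x = 10: LHS = 10² + 1 = 101; 101 ≠ 0 — holds
Hence LHS − RHS is never 0, i.e. the two sides are never equal, so the relation holds for every integer in [-10, 10].

No counterexample appears in that range.

Answer: 0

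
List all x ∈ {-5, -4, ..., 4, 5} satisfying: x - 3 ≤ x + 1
Over all integers in [-5, 5], LHS − RHS is largest at x = 0, where it equals -4:
x = 0: LHS = 0 - 3 = -3, RHS = 0 + 1 = 1; -3 ≤ 1 — holds
At the ends of the range:
x = -5: LHS = (-5) - 3 = -8, RHS = (-5) + 1 = -4; -8 ≤ -4 — holds
x = 5: LHS = 5 - 3 = 2, RHS = 5 + 1 = 6; 2 ≤ 6 — holds
Hence LHS − RHS is never positive, i.e. LHS ≤ RHS throughout, so the relation holds for every integer in [-5, 5].

Answer: All integers in [-5, 5]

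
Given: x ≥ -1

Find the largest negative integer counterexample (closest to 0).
Testing negative integers from -1 downward:
x = -1: -1 ≥ -1 — holds
x = -2: -2 ≥ -1 — FAILS  ← closest negative counterexample to 0

Answer: x = -2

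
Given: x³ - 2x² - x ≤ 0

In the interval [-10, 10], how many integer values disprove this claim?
Counterexamples in [-10, 10]: {3, 4, 5, 6, 7, 8, 9, 10}.

Counting them gives 8 values.

Answer: 8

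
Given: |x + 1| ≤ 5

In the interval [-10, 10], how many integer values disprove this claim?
Counterexamples in [-10, 10]: {-10, -9, -8, -7, 5, 6, 7, 8, 9, 10}.

Counting them gives 10 values.

Answer: 10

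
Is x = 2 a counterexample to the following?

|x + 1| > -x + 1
Substitute x = 2 into the relation:
x = 2: LHS = |2 + 1| = |3| = 3, RHS = -2 + 1 = -1; 3 > -1 — holds

The claim holds here, so x = 2 is not a counterexample. (A counterexample exists elsewhere, e.g. x = 0.)

Answer: No, x = 2 is not a counterexample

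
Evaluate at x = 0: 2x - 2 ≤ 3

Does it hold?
x = 0: LHS = 2·0 - 2 = -2; -2 ≤ 3 — holds

The relation is satisfied at x = 0.

Answer: Yes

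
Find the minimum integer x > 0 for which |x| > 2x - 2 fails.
Testing positive integers:
x = 1: LHS = |1| = 1, RHS = 2·1 - 2 = 0; 1 > 0 — holds
x = 2: LHS = |2| = 2, RHS = 2·2 - 2 = 2; 2 > 2 — FAILS  ← smallest positive counterexample

Answer: x = 2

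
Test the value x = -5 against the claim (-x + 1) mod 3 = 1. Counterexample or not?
Substitute x = -5 into the relation:
x = -5: LHS = (-(-5) + 1) mod 3 = 6 mod 3 = 0; 0 = 1 — FAILS

Since the claim fails at x = -5, this value is a counterexample.

Answer: Yes, x = -5 is a counterexample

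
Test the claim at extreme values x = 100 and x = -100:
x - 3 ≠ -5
x = 100: LHS = 100 - 3 = 97; 97 ≠ -5 — holds
x = -100: LHS = (-100) - 3 = -103; -103 ≠ -5 — holds

Answer: Yes, holds for both x = 100 and x = -100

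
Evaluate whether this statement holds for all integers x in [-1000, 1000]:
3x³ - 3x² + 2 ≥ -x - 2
The claim fails at x = -1:
x = -1: LHS = 3·(-1)³ - 3·(-1)² + 2 = -4, RHS = -(-1) - 2 = -1; -4 ≥ -1 — FAILS

Because a single integer refutes it, the statement is false.

Answer: False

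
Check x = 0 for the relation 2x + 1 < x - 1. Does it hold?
x = 0: LHS = 2·0 + 1 = 1, RHS = 0 - 1 = -1; 1 < -1 — FAILS

The relation fails at x = 0, so x = 0 is a counterexample.

Answer: No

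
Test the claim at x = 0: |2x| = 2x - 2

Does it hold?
x = 0: LHS = |2·0| = |0| = 0, RHS = 2·0 - 2 = -2; 0 = -2 — FAILS

The relation fails at x = 0, so x = 0 is a counterexample.

Answer: No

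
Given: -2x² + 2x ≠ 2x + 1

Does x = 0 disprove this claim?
Substitute x = 0 into the relation:
x = 0: LHS = -2·0² + 2·0 = 0, RHS = 2·0 + 1 = 1; 0 ≠ 1 — holds

The relation holds at x = 0, so it is not a counterexample.

Answer: No, x = 0 is not a counterexample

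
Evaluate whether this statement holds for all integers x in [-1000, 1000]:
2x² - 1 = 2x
The claim fails at x = 0:
x = 0: LHS = 2·0² - 1 = -1, RHS = 2·0 = 0; -1 = 0 — FAILS

Because a single integer refutes it, the statement is false.

Answer: False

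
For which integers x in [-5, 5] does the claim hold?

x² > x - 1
Over all integers in [-5, 5], LHS − RHS is smallest at x = 0, where it equals 1:
x = 0: LHS = 0² = 0, RHS = 0 - 1 = -1; 0 > -1 — holds
At the ends of the range:
x = -5: LHS = (-5)² = 25, RHS = (-5) - 1 = -6; 25 > -6 — holds
x = 5: LHS = 5² = 25, RHS = 5 - 1 = 4; 25 > 4 — holds
Hence LHS − RHS is never zero or negative, i.e. LHS > RHS throughout, so the relation holds for every integer in [-5, 5].

Answer: All integers in [-5, 5]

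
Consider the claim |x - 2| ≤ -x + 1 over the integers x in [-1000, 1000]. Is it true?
The claim fails at x = 0:
x = 0: LHS = |0 - 2| = |-2| = 2, RHS = -0 + 1 = 1; 2 ≤ 1 — FAILS

Because a single integer refutes it, the statement is false.

Answer: False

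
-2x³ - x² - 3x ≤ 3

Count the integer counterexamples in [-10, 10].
Counterexamples in [-10, 10]: {-10, -9, -8, -7, -6, -5, -4, -3, -2, -1}.

Counting them gives 10 values.

Answer: 10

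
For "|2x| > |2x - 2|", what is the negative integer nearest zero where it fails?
Testing negative integers from -1 downward:
x = -1: LHS = |2·(-1)| = |-2| = 2, RHS = |2·(-1) - 2| = |-4| = 4; 2 > 4 — FAILS  ← closest negative counterexample to 0

Answer: x = -1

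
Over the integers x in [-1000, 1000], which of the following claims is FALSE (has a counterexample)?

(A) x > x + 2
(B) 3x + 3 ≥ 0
(A) x = 0: RHS = 0 + 2 = 2; 0 > 2 — FAILS
(B) x = -2: LHS = 3·(-2) + 3 = -3; -3 ≥ 0 — FAILS

Answer: Both A and B are false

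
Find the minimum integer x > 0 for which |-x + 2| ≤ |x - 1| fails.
Testing positive integers:
x = 1: LHS = |-1 + 2| = |1| = 1, RHS = |1 - 1| = |0| = 0; 1 ≤ 0 — FAILS  ← smallest positive counterexample

Answer: x = 1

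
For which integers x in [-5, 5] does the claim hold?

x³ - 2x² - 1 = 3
Track d = LHS − RHS over the integers in [-5, 5]. Equality would need d = 0, but d changes sign only between consecutive integers, jumping over 0:
x = 2: LHS = 2³ - 2·2² - 1 = -1; -1 = 3 — FAILS  (d = -4)
x = 3: LHS = 3³ - 2·3² - 1 = 8; 8 = 3 — FAILS  (d = 5)
Away from these crossings d keeps a constant sign, and checking every integer in [-5, 5] confirms d ≠ 0 throughout. Hence the two sides are never equal, so the claimed relation (=) fails for every integer in [-5, 5].

Answer: None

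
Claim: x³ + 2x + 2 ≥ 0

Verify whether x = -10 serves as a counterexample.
Substitute x = -10 into the relation:
x = -10: LHS = (-10)³ + 2·(-10) + 2 = -1018; -1018 ≥ 0 — FAILS

Since the claim fails at x = -10, this value is a counterexample.

Answer: Yes, x = -10 is a counterexample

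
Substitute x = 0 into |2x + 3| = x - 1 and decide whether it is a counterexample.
Substitute x = 0 into the relation:
x = 0: LHS = |2·0 + 3| = |3| = 3, RHS = 0 - 1 = -1; 3 = -1 — FAILS

Since the claim fails at x = 0, this value is a counterexample.

Answer: Yes, x = 0 is a counterexample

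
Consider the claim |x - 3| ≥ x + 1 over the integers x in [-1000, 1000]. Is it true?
The claim fails at x = 2:
x = 2: LHS = |2 - 3| = |-1| = 1, RHS = 2 + 1 = 3; 1 ≥ 3 — FAILS

Because a single integer refutes it, the statement is false.

Answer: False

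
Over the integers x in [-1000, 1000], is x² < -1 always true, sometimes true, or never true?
Over all integers in [-1000, 1000], LHS − RHS is smallest at x = 0, where it equals 1:
x = 0: LHS = 0² = 0; 0 < -1 — FAILS
At the ends of the range:
x = -1000: LHS = (-1000)² = 1000000; 1000000 < -1 — FAILS
x = 1000: LHS = 1000² = 1000000; 1000000 < -1 — FAILS
Hence LHS − RHS is never negative, i.e. LHS ≥ RHS throughout, so the claimed relation (<) fails for every integer in [-1000, 1000].

No integer in the range satisfies it.

Answer: Never true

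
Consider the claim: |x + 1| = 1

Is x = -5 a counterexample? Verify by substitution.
Substitute x = -5 into the relation:
x = -5: LHS = |(-5) + 1| = |-4| = 4; 4 = 1 — FAILS

Since the claim fails at x = -5, this value is a counterexample.

Answer: Yes, x = -5 is a counterexample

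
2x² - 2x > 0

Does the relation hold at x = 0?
x = 0: LHS = 2·0² - 2·0 = 0; 0 > 0 — FAILS

The relation fails at x = 0, so x = 0 is a counterexample.

Answer: No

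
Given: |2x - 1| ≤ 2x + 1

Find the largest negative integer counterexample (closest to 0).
Testing negative integers from -1 downward:
x = -1: LHS = |2·(-1) - 1| = |-3| = 3, RHS = 2·(-1) + 1 = -1; 3 ≤ -1 — FAILS  ← closest negative counterexample to 0

Answer: x = -1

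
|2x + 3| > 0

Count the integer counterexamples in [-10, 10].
Over all integers in [-10, 10], LHS − RHS is smallest at x = -1, where it equals 1:
x = -1: LHS = |2·(-1) + 3| = |1| = 1; 1 > 0 — holds
At the ends of the range:
x = -10: LHS = |2·(-10) + 3| = |-17| = 17; 17 > 0 — holds
x = 10: LHS = |2·10 + 3| = |23| = 23; 23 > 0 — holds
Hence LHS − RHS is never zero or negative, i.e. LHS > RHS throughout, so the relation holds for every integer in [-10, 10].

No counterexample appears in that range.

Answer: 0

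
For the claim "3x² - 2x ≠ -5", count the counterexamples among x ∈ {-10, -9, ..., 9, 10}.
Over all integers in [-10, 10], LHS − RHS is always positive; it is smallest at x = 0, where it equals 5:
x = 0: LHS = 3·0² - 2·0 = 0; 0 ≠ -5 — holds
At the ends of the range:
x = -10: LHS = 3·(-10)² - 2·(-10) = 320; 320 ≠ -5 — holds
x = 10: LHS = 3·10² - 2·10 = 280; 280 ≠ -5 — holds
Hence LHS − RHS is never 0, i.e. the two sides are never equal, so the relation holds for every integer in [-10, 10].

No counterexample appears in that range.

Answer: 0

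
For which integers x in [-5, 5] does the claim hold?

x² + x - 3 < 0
Holds for: {-2, -1, 0, 1}
Fails for: {-5, -4, -3, 2, 3, 4, 5}

Answer: {-2, -1, 0, 1}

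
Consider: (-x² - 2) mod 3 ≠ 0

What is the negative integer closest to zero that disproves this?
Testing negative integers from -1 downward:
x = -1: LHS = (-(-1)² - 2) mod 3 = (-3) mod 3 = 0; 0 ≠ 0 — FAILS  ← closest negative counterexample to 0

Answer: x = -1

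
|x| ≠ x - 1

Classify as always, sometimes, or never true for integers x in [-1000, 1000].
Over all integers in [-1000, 1000], LHS − RHS is always positive; it is smallest at x = 0, where it equals 1:
x = 0: LHS = |0| = 0, RHS = 0 - 1 = -1; 0 ≠ -1 — holds
At the ends of the range:
x = -1000: LHS = |-1000| = 1000, RHS = (-1000) - 1 = -1001; 1000 ≠ -1001 — holds
x = 1000: LHS = |1000| = 1000, RHS = 1000 - 1 = 999; 1000 ≠ 999 — holds
Hence LHS − RHS is never 0, i.e. the two sides are never equal, so the relation holds for every integer in [-1000, 1000].

No counterexample exists.

Answer: Always true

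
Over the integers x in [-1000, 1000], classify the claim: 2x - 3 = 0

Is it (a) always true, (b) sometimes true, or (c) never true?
Track d = LHS − RHS over the integers in [-1000, 1000]. Equality would need d = 0, but d changes sign only between consecutive integers, jumping over 0:
x = 1: LHS = 2·1 - 3 = -1; -1 = 0 — FAILS  (d = -1)
x = 2: LHS = 2·2 - 3 = 1; 1 = 0 — FAILS  (d = 1)
Away from these crossings d keeps a constant sign, and checking every integer in [-1000, 1000] confirms d ≠ 0 throughout. Hence the two sides are never equal, so the claimed relation (=) fails for every integer in [-1000, 1000].

No integer in the range satisfies it.

Answer: Never true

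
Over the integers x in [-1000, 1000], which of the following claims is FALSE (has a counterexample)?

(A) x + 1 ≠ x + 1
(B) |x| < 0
(A) x = 0: LHS = 0 + 1 = 1, RHS = 0 + 1 = 1; 1 ≠ 1 — FAILS
(B) x = 0: LHS = |0| = 0; 0 < 0 — FAILS

Answer: Both A and B are false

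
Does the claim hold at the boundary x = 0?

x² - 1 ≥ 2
x = 0: LHS = 0² - 1 = -1; -1 ≥ 2 — FAILS

The relation fails at x = 0, so x = 0 is a counterexample.

Answer: No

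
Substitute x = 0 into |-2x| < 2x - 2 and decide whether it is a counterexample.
Substitute x = 0 into the relation:
x = 0: LHS = |-2·0| = |0| = 0, RHS = 2·0 - 2 = -2; 0 < -2 — FAILS

Since the claim fails at x = 0, this value is a counterexample.

Answer: Yes, x = 0 is a counterexample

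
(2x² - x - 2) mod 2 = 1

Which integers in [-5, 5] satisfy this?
Holds for: {-5, -3, -1, 1, 3, 5}
Fails for: {-4, -2, 0, 2, 4}

Answer: {-5, -3, -1, 1, 3, 5}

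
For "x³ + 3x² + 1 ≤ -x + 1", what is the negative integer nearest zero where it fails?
Testing negative integers from -1 downward:
x = -1: LHS = (-1)³ + 3·(-1)² + 1 = 3, RHS = -(-1) + 1 = 2; 3 ≤ 2 — FAILS  ← closest negative counterexample to 0

Answer: x = -1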